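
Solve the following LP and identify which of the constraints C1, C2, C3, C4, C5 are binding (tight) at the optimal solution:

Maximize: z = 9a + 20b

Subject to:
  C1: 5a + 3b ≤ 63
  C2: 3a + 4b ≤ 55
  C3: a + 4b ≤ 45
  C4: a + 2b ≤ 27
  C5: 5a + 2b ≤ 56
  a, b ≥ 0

At a = 5, b = 10, compute slack b - a·x for each constraint:
  C1: 63 − 55 = 8  (slack)
  C2: 55 − 55 = 0  (binding)
  C3: 45 − 45 = 0  (binding)
  C4: 27 − 25 = 2  (slack)
  C5: 56 − 45 = 11  (slack)

Optimal: a = 5, b = 10
Binding: C2, C3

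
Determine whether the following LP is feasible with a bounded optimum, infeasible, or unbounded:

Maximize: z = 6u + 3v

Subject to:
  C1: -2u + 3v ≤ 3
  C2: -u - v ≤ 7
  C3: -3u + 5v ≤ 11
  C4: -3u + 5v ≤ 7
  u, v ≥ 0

Unbounded (objective can increase without bound)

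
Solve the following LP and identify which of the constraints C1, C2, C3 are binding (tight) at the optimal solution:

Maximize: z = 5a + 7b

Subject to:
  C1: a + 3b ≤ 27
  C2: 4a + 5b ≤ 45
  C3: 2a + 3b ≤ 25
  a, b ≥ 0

At a = 5, b = 5, compute slack b - a·x for each constraint:
  C1: 27 − 20 = 7  (slack)
  C2: 45 − 45 = 0  (binding)
  C3: 25 − 25 = 0  (binding)

Optimal: a = 5, b = 5
Binding: C2, C3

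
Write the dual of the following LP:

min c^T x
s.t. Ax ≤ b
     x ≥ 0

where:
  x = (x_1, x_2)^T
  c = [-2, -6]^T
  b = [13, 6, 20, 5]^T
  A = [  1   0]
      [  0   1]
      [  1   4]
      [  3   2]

Primal min cᵀx s.t. Ax ≤ b, x ≥ 0  →  Dual max −bᵀy s.t. Aᵀy ≥ −c, y ≥ 0.

Maximize: z = -13y1 - 6y2 - 20y3 - 5y4

Subject to:
  y1 + y3 + 3y4 ≥ 2
  y2 + 4y3 + 2y4 ≥ 6
  y1, y2, y3, y4 ≥ 0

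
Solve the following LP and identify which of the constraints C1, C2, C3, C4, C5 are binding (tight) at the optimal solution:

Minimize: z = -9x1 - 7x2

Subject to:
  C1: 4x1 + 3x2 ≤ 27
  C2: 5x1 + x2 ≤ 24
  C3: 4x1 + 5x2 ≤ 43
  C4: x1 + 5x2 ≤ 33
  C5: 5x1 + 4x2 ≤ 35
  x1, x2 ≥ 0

At x1 = 3, x2 = 5, compute slack b - a·x for each constraint:
  C1: 27 − 27 = 0  (binding)
  C2: 24 − 20 = 4  (slack)
  C3: 43 − 37 = 6  (slack)
  C4: 33 − 28 = 5  (slack)
  C5: 35 − 35 = 0  (binding)

Optimal: x1 = 3, x2 = 5
Binding: C1, C5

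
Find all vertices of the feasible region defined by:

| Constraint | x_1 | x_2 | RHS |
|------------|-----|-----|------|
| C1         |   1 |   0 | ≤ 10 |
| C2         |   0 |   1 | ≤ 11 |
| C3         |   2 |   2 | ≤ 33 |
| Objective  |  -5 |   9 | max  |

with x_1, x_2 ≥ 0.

(0, 0), (10, 0), (10, 6.5), (5.5, 11), (0, 11)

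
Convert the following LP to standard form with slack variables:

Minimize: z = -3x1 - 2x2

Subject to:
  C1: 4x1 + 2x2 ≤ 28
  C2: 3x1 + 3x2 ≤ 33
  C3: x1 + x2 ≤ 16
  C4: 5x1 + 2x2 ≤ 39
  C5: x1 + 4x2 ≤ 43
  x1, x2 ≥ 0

min z = -3x1 - 2x2

s.t.
  4x1 + 2x2 + s1 = 28
  3x1 + 3x2 + s2 = 33
  x1 + x2 + s3 = 16
  5x1 + 2x2 + s4 = 39
  x1 + 4x2 + s5 = 43
  x1, x2, s1, s2, s3, s4, s5 ≥ 0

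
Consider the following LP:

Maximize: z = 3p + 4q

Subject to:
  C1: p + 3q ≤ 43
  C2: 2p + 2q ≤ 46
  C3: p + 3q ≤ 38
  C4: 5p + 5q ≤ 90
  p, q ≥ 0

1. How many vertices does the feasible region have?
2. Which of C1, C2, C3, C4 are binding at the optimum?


1. 4
2. C3, C4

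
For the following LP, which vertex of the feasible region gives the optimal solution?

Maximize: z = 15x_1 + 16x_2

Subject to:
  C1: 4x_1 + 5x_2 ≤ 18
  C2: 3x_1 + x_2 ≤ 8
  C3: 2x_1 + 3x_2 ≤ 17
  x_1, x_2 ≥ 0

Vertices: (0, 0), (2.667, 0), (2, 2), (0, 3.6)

Evaluate the objective at each vertex of the feasible region:
  z(0, 0) = 0
  z(2.667, 0) = 40
  z(2, 2) = 62  ←
  z(0, 3.6) = 57.6
The maximum is at x_1 = 2, x_2 = 2.

(2, 2)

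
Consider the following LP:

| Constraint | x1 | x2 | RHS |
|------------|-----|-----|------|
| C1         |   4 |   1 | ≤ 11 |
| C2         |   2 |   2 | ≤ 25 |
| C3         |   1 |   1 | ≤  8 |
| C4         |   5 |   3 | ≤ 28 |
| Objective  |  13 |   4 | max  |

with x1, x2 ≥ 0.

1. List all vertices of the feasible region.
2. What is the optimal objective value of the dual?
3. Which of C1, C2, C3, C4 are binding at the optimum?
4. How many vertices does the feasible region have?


1. (0, 0), (2.75, 0), (1, 7), (0, 8)
2. 41
3. C1, C3
4. 4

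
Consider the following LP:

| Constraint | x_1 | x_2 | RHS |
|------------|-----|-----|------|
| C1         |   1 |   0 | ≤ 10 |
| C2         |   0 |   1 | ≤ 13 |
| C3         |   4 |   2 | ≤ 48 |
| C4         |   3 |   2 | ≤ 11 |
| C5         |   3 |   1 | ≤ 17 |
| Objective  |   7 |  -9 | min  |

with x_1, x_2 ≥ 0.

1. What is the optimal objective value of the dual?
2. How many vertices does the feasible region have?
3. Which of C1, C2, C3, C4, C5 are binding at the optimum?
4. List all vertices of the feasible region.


1. -49.5
2. 3
3. C4
4. (0, 0), (3.667, 0), (0, 5.5)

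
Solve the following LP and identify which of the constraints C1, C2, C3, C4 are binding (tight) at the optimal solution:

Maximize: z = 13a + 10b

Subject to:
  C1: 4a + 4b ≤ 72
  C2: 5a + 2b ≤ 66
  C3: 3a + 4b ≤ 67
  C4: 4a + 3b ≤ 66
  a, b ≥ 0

At a = 10, b = 8, compute slack b - a·x for each constraint:
  C1: 72 − 72 = 0  (binding)
  C2: 66 − 66 = 0  (binding)
  C3: 67 − 62 = 5  (slack)
  C4: 66 − 64 = 2  (slack)

Optimal: a = 10, b = 8
Binding: C1, C2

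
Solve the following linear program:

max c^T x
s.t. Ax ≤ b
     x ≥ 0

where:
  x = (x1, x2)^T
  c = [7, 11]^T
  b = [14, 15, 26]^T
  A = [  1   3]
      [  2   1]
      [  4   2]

Evaluate the objective at each vertex of the feasible region:
  z(0, 0) = 0
  z(6.5, 0) = 45.5
  z(5, 3) = 68  ←
  z(0, 4.667) = 51.33
The maximum is at x1 = 5, x2 = 3.

x1 = 5, x2 = 3, z = 68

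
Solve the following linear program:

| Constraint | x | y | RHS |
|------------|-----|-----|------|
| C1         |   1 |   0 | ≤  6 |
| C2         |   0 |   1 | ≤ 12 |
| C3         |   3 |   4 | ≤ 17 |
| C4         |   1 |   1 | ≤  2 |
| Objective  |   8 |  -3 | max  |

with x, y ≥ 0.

Evaluate the objective at each vertex of the feasible region:
  z(0, 0) = 0
  z(2, 0) = 16  ←
  z(0, 2) = -6
The maximum is at x = 2, y = 0.

x = 2, y = 0, z = 16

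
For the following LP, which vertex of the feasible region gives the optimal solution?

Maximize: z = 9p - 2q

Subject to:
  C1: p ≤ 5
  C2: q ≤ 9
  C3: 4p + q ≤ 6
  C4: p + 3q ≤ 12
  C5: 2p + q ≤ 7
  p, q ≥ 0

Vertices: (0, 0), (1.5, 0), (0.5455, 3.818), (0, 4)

Evaluate the objective at each vertex of the feasible region:
  z(0, 0) = 0
  z(1.5, 0) = 13.5  ←
  z(0.5455, 3.818) = -2.727
  z(0, 4) = -8
The maximum is at p = 1.5, q = 0.

(1.5, 0)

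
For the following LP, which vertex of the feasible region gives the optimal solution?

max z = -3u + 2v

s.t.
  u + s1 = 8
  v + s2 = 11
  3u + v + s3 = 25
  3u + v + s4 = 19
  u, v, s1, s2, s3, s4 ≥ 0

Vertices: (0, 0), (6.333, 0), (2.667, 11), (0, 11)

Evaluate the objective at each vertex of the feasible region:
  z(0, 0) = 0
  z(6.333, 0) = -19
  z(2.667, 11) = 14
  z(0, 11) = 22  ←
The maximum is at u = 0, v = 11.

(0, 11)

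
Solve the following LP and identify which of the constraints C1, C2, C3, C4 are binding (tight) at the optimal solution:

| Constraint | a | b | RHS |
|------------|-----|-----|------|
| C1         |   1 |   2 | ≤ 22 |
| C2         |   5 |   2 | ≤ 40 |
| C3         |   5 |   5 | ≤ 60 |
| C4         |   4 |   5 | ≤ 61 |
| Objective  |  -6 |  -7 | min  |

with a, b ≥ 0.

At a = 2, b = 10, compute slack b - a·x for each constraint:
  C1: 22 − 22 = 0  (binding)
  C2: 40 − 30 = 10  (slack)
  C3: 60 − 60 = 0  (binding)
  C4: 61 − 58 = 3  (slack)

Optimal: a = 2, b = 10
Binding: C1, C3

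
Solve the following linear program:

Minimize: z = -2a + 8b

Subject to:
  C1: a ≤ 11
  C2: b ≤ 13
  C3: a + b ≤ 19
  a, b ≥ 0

Evaluate the objective at each vertex of the feasible region:
  z(0, 0) = 0
  z(11, 0) = -22  ←
  z(11, 8) = 42
  z(6, 13) = 92
  z(0, 13) = 104
The minimum is at a = 11, b = 0.

a = 11, b = 0, z = -22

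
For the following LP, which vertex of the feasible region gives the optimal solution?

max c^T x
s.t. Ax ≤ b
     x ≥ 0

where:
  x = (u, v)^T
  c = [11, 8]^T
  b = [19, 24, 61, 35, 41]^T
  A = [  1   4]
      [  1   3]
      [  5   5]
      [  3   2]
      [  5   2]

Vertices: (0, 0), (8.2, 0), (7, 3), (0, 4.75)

Evaluate the objective at each vertex of the feasible region:
  z(0, 0) = 0
  z(8.2, 0) = 90.2
  z(7, 3) = 101  ←
  z(0, 4.75) = 38
The maximum is at u = 7, v = 3.

(7, 3)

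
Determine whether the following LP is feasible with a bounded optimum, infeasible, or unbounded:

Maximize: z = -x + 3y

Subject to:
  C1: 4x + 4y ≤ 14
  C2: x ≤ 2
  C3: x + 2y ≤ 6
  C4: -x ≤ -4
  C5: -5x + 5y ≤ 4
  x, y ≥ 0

Infeasible (no feasible solution exists)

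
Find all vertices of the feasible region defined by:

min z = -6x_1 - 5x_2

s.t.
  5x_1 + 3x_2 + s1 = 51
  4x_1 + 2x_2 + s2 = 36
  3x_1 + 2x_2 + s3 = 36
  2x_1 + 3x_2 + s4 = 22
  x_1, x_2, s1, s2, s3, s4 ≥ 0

(0, 0), (9, 0), (8, 2), (0, 7.333)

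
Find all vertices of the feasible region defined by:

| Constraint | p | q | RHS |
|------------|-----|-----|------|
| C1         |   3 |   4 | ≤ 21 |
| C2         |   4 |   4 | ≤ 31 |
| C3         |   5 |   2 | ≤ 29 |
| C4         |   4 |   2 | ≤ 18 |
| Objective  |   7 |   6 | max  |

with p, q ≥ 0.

(0, 0), (4.5, 0), (3, 3), (0, 5.25)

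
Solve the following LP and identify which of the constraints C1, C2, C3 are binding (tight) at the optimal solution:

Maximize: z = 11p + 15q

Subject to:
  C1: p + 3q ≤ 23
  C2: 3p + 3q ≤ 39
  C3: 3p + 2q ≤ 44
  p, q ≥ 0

At p = 8, q = 5, compute slack b - a·x for each constraint:
  C1: 23 − 23 = 0  (binding)
  C2: 39 − 39 = 0  (binding)
  C3: 44 − 34 = 10  (slack)

Optimal: p = 8, q = 5
Binding: C1, C2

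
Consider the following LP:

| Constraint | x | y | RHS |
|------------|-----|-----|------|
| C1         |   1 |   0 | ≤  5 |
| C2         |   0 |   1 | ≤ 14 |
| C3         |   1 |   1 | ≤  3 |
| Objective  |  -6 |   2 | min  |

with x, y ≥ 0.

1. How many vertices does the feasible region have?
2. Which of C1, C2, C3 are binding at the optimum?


1. 3
2. C3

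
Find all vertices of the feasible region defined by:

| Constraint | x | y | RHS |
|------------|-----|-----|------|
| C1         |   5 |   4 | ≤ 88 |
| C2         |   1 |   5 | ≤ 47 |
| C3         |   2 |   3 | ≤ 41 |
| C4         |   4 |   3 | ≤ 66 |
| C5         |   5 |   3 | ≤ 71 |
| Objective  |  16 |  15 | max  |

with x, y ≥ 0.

(0, 0), (14.2, 0), (10, 7), (9.143, 7.571), (0, 9.4)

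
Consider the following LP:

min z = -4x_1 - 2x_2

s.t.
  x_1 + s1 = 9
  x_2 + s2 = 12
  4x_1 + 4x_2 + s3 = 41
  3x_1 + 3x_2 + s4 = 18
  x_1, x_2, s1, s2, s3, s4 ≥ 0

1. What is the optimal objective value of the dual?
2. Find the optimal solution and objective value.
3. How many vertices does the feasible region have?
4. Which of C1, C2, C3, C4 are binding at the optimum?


1. -24
2. x_1 = 6, x_2 = 0, z = -24
3. 3
4. C4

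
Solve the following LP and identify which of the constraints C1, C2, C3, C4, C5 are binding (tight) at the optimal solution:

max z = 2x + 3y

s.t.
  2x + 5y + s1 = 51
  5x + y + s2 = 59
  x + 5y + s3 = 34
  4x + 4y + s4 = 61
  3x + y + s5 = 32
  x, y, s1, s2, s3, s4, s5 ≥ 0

At x = 9, y = 5, compute slack b - a·x for each constraint:
  C1: 51 − 43 = 8  (slack)
  C2: 59 − 50 = 9  (slack)
  C3: 34 − 34 = 0  (binding)
  C4: 61 − 56 = 5  (slack)
  C5: 32 − 32 = 0  (binding)

Optimal: x = 9, y = 5
Binding: C3, C5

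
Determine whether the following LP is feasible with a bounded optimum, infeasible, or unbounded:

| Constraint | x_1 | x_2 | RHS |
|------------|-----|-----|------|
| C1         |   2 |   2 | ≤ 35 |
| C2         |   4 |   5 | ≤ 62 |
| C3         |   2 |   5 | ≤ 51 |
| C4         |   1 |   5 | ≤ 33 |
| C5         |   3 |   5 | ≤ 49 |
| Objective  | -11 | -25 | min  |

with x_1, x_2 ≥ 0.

Feasible with a bounded optimal solution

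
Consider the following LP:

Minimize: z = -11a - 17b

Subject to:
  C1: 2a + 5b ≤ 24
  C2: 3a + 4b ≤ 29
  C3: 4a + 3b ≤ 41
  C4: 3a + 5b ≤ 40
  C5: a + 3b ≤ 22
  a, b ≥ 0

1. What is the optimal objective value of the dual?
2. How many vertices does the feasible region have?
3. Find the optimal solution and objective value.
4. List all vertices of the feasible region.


1. -111
2. 4
3. a = 7, b = 2, z = -111
4. (0, 0), (9.667, 0), (7, 2), (0, 4.8)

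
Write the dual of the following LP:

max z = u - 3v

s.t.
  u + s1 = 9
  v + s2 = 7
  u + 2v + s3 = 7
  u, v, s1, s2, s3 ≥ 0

Primal max cᵀx s.t. Ax ≤ b, x ≥ 0  →  Dual min bᵀy s.t. Aᵀy ≥ c, y ≥ 0.

Minimize: z = 9y1 + 7y2 + 7y3

Subject to:
  y1 + y3 ≥ 1
  y2 + 2y3 ≥ -3
  y1, y2, y3 ≥ 0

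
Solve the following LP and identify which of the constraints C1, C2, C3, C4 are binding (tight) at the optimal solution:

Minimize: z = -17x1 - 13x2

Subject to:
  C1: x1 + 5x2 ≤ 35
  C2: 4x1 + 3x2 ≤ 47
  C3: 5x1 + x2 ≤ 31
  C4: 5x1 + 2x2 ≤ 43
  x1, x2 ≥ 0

At x1 = 5, x2 = 6, compute slack b - a·x for each constraint:
  C1: 35 − 35 = 0  (binding)
  C2: 47 − 38 = 9  (slack)
  C3: 31 − 31 = 0  (binding)
  C4: 43 − 37 = 6  (slack)

Optimal: x1 = 5, x2 = 6
Binding: C1, C3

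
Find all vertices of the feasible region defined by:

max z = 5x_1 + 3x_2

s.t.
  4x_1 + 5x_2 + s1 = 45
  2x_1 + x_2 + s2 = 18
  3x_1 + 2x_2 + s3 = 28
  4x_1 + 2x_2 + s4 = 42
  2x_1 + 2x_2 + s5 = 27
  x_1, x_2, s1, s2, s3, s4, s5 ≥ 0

(0, 0), (9, 0), (8, 2), (7.143, 3.286), (0, 9)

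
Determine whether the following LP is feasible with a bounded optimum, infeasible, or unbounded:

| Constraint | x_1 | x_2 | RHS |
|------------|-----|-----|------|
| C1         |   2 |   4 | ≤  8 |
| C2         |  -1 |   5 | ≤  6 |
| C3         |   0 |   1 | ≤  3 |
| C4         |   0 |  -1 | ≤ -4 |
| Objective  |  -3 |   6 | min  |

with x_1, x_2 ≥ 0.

Infeasible (no feasible solution exists)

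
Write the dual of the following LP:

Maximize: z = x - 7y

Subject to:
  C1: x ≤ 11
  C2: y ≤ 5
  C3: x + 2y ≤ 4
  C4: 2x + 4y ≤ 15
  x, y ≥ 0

Primal max cᵀx s.t. Ax ≤ b, x ≥ 0  →  Dual min bᵀy s.t. Aᵀy ≥ c, y ≥ 0.

Minimize: z = 11y1 + 5y2 + 4y3 + 15y4

Subject to:
  y1 + y3 + 2y4 ≥ 1
  y2 + 2y3 + 4y4 ≥ -7
  y1, y2, y3, y4 ≥ 0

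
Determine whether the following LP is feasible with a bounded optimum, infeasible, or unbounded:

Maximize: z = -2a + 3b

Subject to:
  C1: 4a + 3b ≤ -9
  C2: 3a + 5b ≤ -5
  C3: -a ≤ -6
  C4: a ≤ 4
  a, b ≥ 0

Infeasible (no feasible solution exists)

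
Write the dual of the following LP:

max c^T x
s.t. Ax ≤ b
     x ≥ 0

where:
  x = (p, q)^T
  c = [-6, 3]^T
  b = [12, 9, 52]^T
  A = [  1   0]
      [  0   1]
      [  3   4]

Primal max cᵀx s.t. Ax ≤ b, x ≥ 0  →  Dual min bᵀy s.t. Aᵀy ≥ c, y ≥ 0.

Minimize: z = 12y1 + 9y2 + 52y3

Subject to:
  y1 + 3y3 ≥ -6
  y2 + 4y3 ≥ 3
  y1, y2, y3 ≥ 0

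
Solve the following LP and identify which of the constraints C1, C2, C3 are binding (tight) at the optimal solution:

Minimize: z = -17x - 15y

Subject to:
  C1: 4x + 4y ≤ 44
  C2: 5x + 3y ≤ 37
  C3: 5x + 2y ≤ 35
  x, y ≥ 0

At x = 2, y = 9, compute slack b - a·x for each constraint:
  C1: 44 − 44 = 0  (binding)
  C2: 37 − 37 = 0  (binding)
  C3: 35 − 28 = 7  (slack)

Optimal: x = 2, y = 9
Binding: C1, C2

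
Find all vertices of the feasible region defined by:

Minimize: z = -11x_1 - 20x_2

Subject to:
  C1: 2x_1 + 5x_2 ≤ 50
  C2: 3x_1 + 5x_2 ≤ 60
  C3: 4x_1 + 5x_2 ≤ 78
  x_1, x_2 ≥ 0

(0, 0), (19.5, 0), (18, 1.2), (10, 6), (0, 10)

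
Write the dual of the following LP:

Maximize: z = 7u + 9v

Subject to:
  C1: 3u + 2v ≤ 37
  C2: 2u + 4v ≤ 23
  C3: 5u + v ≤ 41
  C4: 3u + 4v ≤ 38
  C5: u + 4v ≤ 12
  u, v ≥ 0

Primal max cᵀx s.t. Ax ≤ b, x ≥ 0  →  Dual min bᵀy s.t. Aᵀy ≥ c, y ≥ 0.

Minimize: z = 37y1 + 23y2 + 41y3 + 38y4 + 12y5

Subject to:
  3y1 + 2y2 + 5y3 + 3y4 + y5 ≥ 7
  2y1 + 4y2 + y3 + 4y4 + 4y5 ≥ 9
  y1, y2, y3, y4, y5 ≥ 0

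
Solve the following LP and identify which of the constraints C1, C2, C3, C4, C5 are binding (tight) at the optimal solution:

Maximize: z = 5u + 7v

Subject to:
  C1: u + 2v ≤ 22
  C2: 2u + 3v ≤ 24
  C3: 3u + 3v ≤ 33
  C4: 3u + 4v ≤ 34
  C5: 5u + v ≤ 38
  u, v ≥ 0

At u = 6, v = 4, compute slack b - a·x for each constraint:
  C1: 22 − 14 = 8  (slack)
  C2: 24 − 24 = 0  (binding)
  C3: 33 − 30 = 3  (slack)
  C4: 34 − 34 = 0  (binding)
  C5: 38 − 34 = 4  (slack)

Optimal: u = 6, v = 4
Binding: C2, C4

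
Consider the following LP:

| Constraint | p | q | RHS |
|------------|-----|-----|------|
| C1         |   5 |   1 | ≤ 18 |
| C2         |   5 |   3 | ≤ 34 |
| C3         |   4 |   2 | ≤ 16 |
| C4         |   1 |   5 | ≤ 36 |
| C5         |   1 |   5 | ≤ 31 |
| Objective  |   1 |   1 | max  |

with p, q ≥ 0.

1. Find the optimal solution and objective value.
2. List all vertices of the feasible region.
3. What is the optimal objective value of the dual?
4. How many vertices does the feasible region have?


1. p = 1, q = 6, z = 7
2. (0, 0), (3.6, 0), (3.333, 1.333), (1, 6), (0, 6.2)
3. 7
4. 5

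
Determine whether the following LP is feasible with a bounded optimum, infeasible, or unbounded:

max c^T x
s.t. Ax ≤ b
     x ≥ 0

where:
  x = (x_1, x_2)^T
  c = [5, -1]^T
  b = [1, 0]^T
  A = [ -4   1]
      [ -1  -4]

Unbounded (objective can increase without bound)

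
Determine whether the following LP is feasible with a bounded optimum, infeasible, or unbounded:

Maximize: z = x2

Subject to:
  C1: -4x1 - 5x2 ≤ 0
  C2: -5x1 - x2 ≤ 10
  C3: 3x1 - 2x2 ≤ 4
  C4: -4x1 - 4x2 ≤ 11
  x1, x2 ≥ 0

Unbounded (objective can increase without bound)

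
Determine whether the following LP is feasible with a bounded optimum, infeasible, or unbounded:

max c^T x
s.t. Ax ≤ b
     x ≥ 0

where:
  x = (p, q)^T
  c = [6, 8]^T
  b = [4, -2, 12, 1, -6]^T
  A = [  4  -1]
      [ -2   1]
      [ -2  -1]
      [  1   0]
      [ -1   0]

Infeasible (no feasible solution exists)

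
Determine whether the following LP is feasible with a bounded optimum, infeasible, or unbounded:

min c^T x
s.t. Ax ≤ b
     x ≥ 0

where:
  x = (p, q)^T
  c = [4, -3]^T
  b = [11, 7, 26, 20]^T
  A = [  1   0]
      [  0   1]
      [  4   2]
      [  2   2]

Feasible with a bounded optimal solution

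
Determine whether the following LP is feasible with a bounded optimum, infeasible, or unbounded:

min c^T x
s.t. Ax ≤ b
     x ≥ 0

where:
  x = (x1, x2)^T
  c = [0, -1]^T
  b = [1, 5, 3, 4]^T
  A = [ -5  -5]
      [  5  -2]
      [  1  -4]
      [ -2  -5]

Unbounded (objective can decrease without bound)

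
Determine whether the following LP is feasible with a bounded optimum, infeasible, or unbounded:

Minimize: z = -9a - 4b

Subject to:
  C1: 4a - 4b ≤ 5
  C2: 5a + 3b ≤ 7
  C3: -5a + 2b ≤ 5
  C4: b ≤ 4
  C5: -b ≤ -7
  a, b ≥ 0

Infeasible (no feasible solution exists)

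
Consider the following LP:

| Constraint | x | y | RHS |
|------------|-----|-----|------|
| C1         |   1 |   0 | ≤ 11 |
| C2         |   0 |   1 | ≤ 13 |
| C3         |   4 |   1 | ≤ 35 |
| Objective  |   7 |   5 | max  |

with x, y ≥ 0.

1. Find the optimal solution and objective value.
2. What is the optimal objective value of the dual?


1. x = 5.5, y = 13, z = 103.5
2. 103.5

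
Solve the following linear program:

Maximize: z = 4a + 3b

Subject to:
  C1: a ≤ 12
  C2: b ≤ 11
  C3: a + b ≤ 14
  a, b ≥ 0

Evaluate the objective at each vertex of the feasible region:
  z(0, 0) = 0
  z(12, 0) = 48
  z(12, 2) = 54  ←
  z(3, 11) = 45
  z(0, 11) = 33
The maximum is at a = 12, b = 2.

a = 12, b = 2, z = 54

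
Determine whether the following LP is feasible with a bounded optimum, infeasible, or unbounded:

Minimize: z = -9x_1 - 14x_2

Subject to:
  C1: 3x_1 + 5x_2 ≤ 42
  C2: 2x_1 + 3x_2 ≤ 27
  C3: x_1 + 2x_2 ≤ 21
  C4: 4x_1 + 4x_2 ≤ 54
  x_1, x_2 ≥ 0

Feasible with a bounded optimal solution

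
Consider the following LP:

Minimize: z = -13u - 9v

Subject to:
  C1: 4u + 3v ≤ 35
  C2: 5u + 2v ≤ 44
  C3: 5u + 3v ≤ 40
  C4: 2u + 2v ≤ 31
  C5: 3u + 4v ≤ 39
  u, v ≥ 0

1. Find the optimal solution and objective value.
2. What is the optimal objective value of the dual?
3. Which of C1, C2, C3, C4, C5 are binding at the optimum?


1. u = 5, v = 5, z = -110
2. -110
3. C1, C3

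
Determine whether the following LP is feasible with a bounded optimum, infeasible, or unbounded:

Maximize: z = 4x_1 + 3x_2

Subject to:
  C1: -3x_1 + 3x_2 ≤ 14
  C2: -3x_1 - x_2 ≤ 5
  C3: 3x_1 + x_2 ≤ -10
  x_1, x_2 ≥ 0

Infeasible (no feasible solution exists)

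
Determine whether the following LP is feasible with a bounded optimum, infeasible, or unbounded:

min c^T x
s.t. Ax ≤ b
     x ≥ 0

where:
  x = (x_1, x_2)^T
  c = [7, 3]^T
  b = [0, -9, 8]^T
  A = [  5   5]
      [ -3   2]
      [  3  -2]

Infeasible (no feasible solution exists)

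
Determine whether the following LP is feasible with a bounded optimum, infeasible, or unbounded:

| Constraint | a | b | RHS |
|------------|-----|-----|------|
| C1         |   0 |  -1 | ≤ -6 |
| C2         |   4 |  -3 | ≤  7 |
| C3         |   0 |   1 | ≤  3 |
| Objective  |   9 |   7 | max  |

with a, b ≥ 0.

Infeasible (no feasible solution exists)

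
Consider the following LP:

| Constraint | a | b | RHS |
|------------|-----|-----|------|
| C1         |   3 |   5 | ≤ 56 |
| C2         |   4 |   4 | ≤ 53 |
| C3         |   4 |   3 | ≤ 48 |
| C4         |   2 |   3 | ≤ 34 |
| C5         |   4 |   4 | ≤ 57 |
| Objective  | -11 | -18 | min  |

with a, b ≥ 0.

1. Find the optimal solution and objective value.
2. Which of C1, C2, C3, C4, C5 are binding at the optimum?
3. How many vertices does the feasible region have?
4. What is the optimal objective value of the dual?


1. a = 2, b = 10, z = -202
2. C1, C4
3. 6
4. -202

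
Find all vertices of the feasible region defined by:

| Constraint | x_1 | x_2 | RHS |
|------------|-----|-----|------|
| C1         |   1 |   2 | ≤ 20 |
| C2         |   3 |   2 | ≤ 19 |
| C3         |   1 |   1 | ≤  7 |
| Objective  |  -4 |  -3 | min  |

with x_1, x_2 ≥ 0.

(0, 0), (6.333, 0), (5, 2), (0, 7)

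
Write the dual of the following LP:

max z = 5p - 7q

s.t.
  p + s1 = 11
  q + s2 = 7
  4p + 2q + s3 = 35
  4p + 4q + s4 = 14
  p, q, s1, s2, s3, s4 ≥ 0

Primal max cᵀx s.t. Ax ≤ b, x ≥ 0  →  Dual min bᵀy s.t. Aᵀy ≥ c, y ≥ 0.

Minimize: z = 11y1 + 7y2 + 35y3 + 14y4

Subject to:
  y1 + 4y3 + 4y4 ≥ 5
  y2 + 2y3 + 4y4 ≥ -7
  y1, y2, y3, y4 ≥ 0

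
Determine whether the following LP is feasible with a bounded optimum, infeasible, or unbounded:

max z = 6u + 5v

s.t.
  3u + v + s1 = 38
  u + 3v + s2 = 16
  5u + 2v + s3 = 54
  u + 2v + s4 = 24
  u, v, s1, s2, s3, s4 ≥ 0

Feasible with a bounded optimal solution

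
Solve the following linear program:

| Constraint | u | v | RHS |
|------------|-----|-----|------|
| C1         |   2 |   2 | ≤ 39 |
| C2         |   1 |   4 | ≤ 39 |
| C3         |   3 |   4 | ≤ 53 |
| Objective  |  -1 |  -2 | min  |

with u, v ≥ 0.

Evaluate the objective at each vertex of the feasible region:
  z(0, 0) = 0
  z(17.67, 0) = -17.67
  z(7, 8) = -23  ←
  z(0, 9.75) = -19.5
The minimum is at u = 7, v = 8.

u = 7, v = 8, z = -23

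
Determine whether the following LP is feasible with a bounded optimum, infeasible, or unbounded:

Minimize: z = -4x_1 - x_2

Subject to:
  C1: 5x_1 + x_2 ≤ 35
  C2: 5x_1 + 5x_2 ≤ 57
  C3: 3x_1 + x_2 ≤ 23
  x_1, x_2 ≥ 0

Feasible with a bounded optimal solution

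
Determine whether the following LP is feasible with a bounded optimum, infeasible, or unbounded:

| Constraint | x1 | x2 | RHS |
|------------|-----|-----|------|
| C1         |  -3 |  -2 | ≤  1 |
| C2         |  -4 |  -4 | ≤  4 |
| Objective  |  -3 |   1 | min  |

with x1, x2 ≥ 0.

Unbounded (objective can decrease without bound)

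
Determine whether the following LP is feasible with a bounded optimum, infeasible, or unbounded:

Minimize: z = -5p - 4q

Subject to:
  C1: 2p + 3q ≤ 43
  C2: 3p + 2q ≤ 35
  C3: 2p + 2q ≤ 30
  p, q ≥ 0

Feasible with a bounded optimal solution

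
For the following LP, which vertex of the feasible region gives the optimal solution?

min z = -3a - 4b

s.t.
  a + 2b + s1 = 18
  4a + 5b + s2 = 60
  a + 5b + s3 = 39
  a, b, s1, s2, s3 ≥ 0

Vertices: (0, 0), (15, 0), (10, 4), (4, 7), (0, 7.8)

Evaluate the objective at each vertex of the feasible region:
  z(0, 0) = 0
  z(15, 0) = -45
  z(10, 4) = -46  ←
  z(4, 7) = -40
  z(0, 7.8) = -31.2
The minimum is at a = 10, b = 4.

(10, 4)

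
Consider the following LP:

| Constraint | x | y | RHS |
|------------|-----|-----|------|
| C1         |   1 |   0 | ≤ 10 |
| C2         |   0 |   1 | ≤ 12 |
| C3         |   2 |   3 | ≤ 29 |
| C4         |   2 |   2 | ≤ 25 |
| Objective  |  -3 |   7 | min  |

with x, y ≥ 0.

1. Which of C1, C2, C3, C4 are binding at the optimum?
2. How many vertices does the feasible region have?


1. C1
2. 5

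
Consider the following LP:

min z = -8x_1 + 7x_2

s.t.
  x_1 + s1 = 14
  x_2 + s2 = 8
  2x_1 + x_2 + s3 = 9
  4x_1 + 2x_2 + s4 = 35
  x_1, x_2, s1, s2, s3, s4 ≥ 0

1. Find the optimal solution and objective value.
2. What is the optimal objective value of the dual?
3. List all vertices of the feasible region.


1. x_1 = 4.5, x_2 = 0, z = -36
2. -36
3. (0, 0), (4.5, 0), (0.5, 8), (0, 8)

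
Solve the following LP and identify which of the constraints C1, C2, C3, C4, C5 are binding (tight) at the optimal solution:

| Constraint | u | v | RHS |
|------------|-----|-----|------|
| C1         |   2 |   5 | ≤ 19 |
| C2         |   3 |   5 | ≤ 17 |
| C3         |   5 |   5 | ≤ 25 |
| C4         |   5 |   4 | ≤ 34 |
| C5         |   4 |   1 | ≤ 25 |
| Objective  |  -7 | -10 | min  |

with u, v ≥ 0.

At u = 4, v = 1, compute slack b - a·x for each constraint:
  C1: 19 − 13 = 6  (slack)
  C2: 17 − 17 = 0  (binding)
  C3: 25 − 25 = 0  (binding)
  C4: 34 − 24 = 10  (slack)
  C5: 25 − 17 = 8  (slack)

Optimal: u = 4, v = 1
Binding: C2, C3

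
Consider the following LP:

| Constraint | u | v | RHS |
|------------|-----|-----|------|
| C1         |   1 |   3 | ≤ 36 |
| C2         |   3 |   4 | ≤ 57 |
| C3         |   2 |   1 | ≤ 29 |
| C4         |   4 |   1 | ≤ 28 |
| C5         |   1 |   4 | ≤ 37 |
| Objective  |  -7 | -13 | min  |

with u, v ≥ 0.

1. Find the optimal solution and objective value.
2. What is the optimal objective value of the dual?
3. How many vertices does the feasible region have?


1. u = 5, v = 8, z = -139
2. -139
3. 4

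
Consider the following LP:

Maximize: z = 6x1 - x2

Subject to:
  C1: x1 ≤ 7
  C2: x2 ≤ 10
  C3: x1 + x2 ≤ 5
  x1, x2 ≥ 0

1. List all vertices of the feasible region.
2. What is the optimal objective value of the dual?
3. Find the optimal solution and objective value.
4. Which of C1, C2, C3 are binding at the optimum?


1. (0, 0), (5, 0), (0, 5)
2. 30
3. x1 = 5, x2 = 0, z = 30
4. C3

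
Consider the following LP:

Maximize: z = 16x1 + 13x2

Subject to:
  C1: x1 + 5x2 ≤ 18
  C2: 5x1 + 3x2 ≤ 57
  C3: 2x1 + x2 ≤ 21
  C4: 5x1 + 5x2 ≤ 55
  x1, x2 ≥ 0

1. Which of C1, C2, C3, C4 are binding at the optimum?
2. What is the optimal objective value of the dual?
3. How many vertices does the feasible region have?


1. C3, C4
2. 173
3. 5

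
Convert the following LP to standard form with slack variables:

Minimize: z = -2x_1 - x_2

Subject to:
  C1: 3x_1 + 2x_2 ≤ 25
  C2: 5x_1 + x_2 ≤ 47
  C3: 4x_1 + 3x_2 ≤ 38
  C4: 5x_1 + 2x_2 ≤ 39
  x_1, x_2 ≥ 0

min z = -2x_1 - x_2

s.t.
  3x_1 + 2x_2 + s1 = 25
  5x_1 + x_2 + s2 = 47
  4x_1 + 3x_2 + s3 = 38
  5x_1 + 2x_2 + s4 = 39
  x_1, x_2, s1, s2, s3, s4 ≥ 0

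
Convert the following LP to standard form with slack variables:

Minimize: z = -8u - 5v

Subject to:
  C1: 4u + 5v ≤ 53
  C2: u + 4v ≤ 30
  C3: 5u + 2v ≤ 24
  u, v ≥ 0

min z = -8u - 5v

s.t.
  4u + 5v + s1 = 53
  u + 4v + s2 = 30
  5u + 2v + s3 = 24
  u, v, s1, s2, s3 ≥ 0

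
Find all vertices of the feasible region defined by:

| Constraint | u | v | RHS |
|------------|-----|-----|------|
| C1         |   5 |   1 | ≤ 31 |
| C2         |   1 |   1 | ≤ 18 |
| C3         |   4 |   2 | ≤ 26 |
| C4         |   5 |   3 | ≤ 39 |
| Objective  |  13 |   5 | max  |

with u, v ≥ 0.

(0, 0), (6.2, 0), (6, 1), (0, 13)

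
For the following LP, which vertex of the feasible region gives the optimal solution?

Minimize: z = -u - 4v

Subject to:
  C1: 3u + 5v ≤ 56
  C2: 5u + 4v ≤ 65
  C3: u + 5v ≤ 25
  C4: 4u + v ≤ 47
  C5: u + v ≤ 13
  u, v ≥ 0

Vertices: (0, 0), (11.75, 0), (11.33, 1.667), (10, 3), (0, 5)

Evaluate the objective at each vertex of the feasible region:
  z(0, 0) = 0
  z(11.75, 0) = -11.75
  z(11.33, 1.667) = -18
  z(10, 3) = -22  ←
  z(0, 5) = -20
The minimum is at u = 10, v = 3.

(10, 3)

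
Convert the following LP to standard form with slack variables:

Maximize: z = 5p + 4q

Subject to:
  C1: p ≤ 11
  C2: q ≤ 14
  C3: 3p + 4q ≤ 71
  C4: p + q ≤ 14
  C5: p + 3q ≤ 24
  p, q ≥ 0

max z = 5p + 4q

s.t.
  p + s1 = 11
  q + s2 = 14
  3p + 4q + s3 = 71
  p + q + s4 = 14
  p + 3q + s5 = 24
  p, q, s1, s2, s3, s4, s5 ≥ 0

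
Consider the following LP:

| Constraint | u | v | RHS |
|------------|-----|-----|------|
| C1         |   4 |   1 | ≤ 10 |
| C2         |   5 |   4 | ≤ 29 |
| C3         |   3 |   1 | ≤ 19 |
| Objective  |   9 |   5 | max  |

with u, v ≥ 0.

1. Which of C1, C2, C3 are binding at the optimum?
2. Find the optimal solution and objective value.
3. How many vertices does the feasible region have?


1. C1, C2
2. u = 1, v = 6, z = 39
3. 4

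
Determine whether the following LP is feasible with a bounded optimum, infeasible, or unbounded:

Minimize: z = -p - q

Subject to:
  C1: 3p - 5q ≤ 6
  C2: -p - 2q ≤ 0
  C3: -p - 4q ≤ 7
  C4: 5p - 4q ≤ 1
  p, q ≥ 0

Unbounded (objective can decrease without bound)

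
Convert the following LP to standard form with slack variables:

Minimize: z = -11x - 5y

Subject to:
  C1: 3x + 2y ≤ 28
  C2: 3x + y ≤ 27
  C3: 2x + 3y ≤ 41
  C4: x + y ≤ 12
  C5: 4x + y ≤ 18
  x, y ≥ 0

min z = -11x - 5y

s.t.
  3x + 2y + s1 = 28
  3x + y + s2 = 27
  2x + 3y + s3 = 41
  x + y + s4 = 12
  4x + y + s5 = 18
  x, y, s1, s2, s3, s4, s5 ≥ 0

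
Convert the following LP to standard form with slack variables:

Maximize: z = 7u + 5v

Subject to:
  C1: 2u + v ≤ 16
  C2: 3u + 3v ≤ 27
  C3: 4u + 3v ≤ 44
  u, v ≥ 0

max z = 7u + 5v

s.t.
  2u + v + s1 = 16
  3u + 3v + s2 = 27
  4u + 3v + s3 = 44
  u, v, s1, s2, s3 ≥ 0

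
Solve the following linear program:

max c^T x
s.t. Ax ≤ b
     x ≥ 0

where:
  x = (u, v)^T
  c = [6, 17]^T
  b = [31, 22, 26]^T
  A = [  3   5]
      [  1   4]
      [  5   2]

Evaluate the objective at each vertex of the feasible region:
  z(0, 0) = 0
  z(5.2, 0) = 31.2
  z(3.579, 4.053) = 90.37
  z(2, 5) = 97  ←
  z(0, 5.5) = 93.5
The maximum is at u = 2, v = 5.

u = 2, v = 5, z = 97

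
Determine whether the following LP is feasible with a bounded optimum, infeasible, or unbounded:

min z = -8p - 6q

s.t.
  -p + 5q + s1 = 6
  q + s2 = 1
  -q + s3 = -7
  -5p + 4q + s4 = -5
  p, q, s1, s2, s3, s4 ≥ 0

Infeasible (no feasible solution exists)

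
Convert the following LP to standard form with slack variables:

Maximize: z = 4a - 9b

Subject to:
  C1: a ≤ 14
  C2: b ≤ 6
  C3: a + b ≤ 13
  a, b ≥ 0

max z = 4a - 9b

s.t.
  a + s1 = 14
  b + s2 = 6
  a + b + s3 = 13
  a, b, s1, s2, s3 ≥ 0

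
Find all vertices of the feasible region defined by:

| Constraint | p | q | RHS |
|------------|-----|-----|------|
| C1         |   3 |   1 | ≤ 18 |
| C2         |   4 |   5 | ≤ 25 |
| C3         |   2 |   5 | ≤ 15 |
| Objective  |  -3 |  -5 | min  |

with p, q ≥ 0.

(0, 0), (6, 0), (5.909, 0.2727), (5, 1), (0, 3)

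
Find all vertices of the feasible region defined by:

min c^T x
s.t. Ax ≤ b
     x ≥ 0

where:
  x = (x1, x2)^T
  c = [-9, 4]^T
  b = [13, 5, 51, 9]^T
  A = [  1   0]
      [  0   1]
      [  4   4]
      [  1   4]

(0, 0), (9, 0), (0, 2.25)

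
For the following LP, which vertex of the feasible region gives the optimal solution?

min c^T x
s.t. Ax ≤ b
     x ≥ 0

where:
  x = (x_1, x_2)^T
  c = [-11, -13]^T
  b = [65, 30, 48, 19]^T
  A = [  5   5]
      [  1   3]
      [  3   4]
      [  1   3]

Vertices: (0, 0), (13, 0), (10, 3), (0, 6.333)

Evaluate the objective at each vertex of the feasible region:
  z(0, 0) = 0
  z(13, 0) = -143
  z(10, 3) = -149  ←
  z(0, 6.333) = -82.33
The minimum is at x_1 = 10, x_2 = 3.

(10, 3)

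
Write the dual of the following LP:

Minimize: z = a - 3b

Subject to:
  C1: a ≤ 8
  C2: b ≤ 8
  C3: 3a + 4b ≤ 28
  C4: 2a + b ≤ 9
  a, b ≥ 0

Primal min cᵀx s.t. Ax ≤ b, x ≥ 0  →  Dual max −bᵀy s.t. Aᵀy ≥ −c, y ≥ 0.

Maximize: z = -8y1 - 8y2 - 28y3 - 9y4

Subject to:
  y1 + 3y3 + 2y4 ≥ -1
  y2 + 4y3 + y4 ≥ 3
  y1, y2, y3, y4 ≥ 0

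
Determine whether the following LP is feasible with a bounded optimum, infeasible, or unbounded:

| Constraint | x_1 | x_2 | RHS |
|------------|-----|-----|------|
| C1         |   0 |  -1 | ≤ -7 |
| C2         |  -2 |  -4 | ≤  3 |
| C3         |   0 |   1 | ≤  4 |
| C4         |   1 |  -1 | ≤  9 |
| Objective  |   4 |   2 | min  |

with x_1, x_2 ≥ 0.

Infeasible (no feasible solution exists)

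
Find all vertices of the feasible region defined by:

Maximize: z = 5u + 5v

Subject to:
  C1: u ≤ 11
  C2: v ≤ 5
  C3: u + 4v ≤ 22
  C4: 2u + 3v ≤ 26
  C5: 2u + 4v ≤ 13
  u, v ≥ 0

(0, 0), (6.5, 0), (0, 3.25)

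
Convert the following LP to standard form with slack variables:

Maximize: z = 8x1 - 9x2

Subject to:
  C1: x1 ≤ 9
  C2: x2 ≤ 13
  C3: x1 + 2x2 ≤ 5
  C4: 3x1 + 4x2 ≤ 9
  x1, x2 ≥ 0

max z = 8x1 - 9x2

s.t.
  x1 + s1 = 9
  x2 + s2 = 13
  x1 + 2x2 + s3 = 5
  3x1 + 4x2 + s4 = 9
  x1, x2, s1, s2, s3, s4 ≥ 0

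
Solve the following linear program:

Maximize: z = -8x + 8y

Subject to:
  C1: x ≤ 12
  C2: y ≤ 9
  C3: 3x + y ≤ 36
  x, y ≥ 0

Evaluate the objective at each vertex of the feasible region:
  z(0, 0) = 0
  z(12, 0) = -96
  z(9, 9) = 0
  z(0, 9) = 72  ←
The maximum is at x = 0, y = 9.

x = 0, y = 9, z = 72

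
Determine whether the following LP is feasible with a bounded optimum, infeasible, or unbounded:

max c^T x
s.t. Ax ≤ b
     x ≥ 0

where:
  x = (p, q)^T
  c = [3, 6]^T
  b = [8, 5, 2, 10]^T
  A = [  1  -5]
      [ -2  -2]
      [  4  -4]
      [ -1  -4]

Unbounded (objective can increase without bound)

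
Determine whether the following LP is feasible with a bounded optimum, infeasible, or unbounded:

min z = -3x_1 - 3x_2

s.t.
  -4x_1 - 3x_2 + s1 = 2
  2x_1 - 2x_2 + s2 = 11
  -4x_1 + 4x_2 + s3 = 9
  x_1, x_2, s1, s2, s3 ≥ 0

Unbounded (objective can decrease without bound)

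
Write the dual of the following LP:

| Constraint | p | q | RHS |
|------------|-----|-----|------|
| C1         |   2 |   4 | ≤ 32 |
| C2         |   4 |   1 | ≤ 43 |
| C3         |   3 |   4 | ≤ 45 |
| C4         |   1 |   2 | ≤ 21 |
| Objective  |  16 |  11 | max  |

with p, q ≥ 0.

Primal max cᵀx s.t. Ax ≤ b, x ≥ 0  →  Dual min bᵀy s.t. Aᵀy ≥ c, y ≥ 0.

Minimize: z = 32y1 + 43y2 + 45y3 + 21y4

Subject to:
  2y1 + 4y2 + 3y3 + y4 ≥ 16
  4y1 + y2 + 4y3 + 2y4 ≥ 11
  y1, y2, y3, y4 ≥ 0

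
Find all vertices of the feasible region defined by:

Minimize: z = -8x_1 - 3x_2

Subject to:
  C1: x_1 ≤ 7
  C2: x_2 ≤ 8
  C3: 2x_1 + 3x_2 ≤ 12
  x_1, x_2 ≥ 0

(0, 0), (6, 0), (0, 4)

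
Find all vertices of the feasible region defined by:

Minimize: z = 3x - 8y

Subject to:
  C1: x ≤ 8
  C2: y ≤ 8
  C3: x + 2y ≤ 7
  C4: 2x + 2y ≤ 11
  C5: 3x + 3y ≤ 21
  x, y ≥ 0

(0, 0), (5.5, 0), (4, 1.5), (0, 3.5)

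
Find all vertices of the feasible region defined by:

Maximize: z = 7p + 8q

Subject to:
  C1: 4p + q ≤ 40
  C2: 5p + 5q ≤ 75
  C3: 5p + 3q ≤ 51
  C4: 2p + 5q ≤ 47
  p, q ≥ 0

(0, 0), (10, 0), (9.857, 0.5714), (6, 7), (0, 9.4)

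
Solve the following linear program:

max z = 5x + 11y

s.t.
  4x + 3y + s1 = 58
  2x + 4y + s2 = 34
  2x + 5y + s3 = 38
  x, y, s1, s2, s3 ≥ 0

Evaluate the objective at each vertex of the feasible region:
  z(0, 0) = 0
  z(14.5, 0) = 72.5
  z(13, 2) = 87
  z(9, 4) = 89  ←
  z(0, 7.6) = 83.6
The maximum is at x = 9, y = 4.

x = 9, y = 4, z = 89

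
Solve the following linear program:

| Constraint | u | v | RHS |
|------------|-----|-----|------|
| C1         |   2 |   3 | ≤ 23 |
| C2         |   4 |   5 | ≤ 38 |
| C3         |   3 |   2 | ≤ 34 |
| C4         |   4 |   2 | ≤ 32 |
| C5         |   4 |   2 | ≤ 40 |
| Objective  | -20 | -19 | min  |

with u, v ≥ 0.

Evaluate the objective at each vertex of the feasible region:
  z(0, 0) = 0
  z(8, 0) = -160
  z(7, 2) = -178  ←
  z(0, 7.6) = -144.4
The minimum is at u = 7, v = 2.

u = 7, v = 2, z = -178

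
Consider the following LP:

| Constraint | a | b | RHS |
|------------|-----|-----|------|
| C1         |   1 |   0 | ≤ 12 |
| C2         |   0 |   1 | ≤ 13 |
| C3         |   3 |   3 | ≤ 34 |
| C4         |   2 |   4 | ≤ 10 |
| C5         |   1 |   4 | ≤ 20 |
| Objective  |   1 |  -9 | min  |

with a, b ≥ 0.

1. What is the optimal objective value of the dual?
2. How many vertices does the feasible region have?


1. -22.5
2. 3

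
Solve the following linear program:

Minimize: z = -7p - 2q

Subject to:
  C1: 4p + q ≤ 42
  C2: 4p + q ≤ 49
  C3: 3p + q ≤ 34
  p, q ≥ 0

Evaluate the objective at each vertex of the feasible region:
  z(0, 0) = 0
  z(10.5, 0) = -73.5
  z(8, 10) = -76  ←
  z(0, 34) = -68
The minimum is at p = 8, q = 10.

p = 8, q = 10, z = -76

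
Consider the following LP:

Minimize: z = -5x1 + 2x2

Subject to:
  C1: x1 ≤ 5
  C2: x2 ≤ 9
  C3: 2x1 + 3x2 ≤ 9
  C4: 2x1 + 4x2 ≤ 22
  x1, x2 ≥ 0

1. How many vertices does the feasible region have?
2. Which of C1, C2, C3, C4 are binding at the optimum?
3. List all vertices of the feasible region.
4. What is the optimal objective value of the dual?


1. 3
2. C3
3. (0, 0), (4.5, 0), (0, 3)
4. -22.5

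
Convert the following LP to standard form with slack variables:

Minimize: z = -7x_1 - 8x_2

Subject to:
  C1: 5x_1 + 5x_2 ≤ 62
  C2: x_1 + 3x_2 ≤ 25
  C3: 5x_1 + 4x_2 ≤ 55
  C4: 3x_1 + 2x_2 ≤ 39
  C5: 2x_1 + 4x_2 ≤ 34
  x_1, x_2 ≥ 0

min z = -7x_1 - 8x_2

s.t.
  5x_1 + 5x_2 + s1 = 62
  x_1 + 3x_2 + s2 = 25
  5x_1 + 4x_2 + s3 = 55
  3x_1 + 2x_2 + s4 = 39
  2x_1 + 4x_2 + s5 = 34
  x_1, x_2, s1, s2, s3, s4, s5 ≥ 0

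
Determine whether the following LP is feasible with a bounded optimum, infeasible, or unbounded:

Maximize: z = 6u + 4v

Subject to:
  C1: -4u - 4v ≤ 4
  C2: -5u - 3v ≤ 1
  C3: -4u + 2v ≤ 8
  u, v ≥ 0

Unbounded (objective can increase without bound)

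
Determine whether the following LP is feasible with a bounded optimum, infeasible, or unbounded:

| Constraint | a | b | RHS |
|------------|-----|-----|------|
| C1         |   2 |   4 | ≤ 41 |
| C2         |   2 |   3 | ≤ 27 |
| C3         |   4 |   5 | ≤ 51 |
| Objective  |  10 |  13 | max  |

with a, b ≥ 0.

Feasible with a bounded optimal solution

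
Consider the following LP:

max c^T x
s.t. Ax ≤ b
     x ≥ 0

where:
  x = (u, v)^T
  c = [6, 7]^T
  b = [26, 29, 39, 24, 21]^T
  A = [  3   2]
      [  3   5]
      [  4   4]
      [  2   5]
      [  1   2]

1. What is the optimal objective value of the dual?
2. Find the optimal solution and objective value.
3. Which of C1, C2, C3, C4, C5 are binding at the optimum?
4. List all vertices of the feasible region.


1. 55
2. u = 8, v = 1, z = 55
3. C1, C2
4. (0, 0), (8.667, 0), (8, 1), (5, 2.8), (0, 4.8)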